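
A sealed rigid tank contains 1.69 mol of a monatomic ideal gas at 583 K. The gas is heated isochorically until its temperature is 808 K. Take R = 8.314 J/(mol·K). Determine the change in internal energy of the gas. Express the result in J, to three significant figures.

ΔU ≈ 4740 J

Constant volume ⇒ W = 0, so Q = ΔU = nCᵥΔT with Cᵥ = 3R/2 = 12.47 J/(mol·K).
ΔU = (1.69)(12.47)(808 − 583) = 4742 J.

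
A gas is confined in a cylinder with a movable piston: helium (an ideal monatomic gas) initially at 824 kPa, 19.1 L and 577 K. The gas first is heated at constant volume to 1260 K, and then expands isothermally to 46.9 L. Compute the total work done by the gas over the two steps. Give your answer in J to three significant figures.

Step 1 (isochoric): W = 0 (constant volume).
After step 1: P = 1799 kPa (V unchanged).
Step 2 (isothermal): W = P₁V₁ ln(V₂/V₁) = (34368) ln(46.9/19.1) = 30874 J.
W_total = 0 + 30874 = 30874 J.

W_total ≈ 30900 J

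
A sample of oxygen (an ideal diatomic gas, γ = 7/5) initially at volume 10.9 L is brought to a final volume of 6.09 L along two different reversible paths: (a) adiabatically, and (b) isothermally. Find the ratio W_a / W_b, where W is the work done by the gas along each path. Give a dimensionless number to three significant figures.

W_a / W_b ≈ 1.13

Path (a) adiabatic: W = P₁V₁(1 − (V₁/V₂)^(γ−1))/(γ−1) → W_a/(P₁V₁) = -0.6555.
Path (b) isothermal: W = P₁V₁ ln(V₂/V₁) → W_b/(P₁V₁) = -0.5821.
W_a / W_b = -0.6555 / -0.5821 = 1.126.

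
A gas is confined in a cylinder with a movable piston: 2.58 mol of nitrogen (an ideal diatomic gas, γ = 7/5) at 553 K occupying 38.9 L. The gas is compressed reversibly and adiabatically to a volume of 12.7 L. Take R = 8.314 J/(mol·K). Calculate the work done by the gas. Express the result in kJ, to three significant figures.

W ≈ -16.7 kJ

Adiabatic: TV^(γ−1) = const with γ = 7/5.
T₂ = T₁ (V₁/V₂)^(γ−1) = 553 × (38.9/12.7)^0.4 = 553 × 1.565 = 865.3 K.
W_by = nCᵥ(T₁ − T₂) = (2.58)(20.79)(553 − 865.3) = -16749 J.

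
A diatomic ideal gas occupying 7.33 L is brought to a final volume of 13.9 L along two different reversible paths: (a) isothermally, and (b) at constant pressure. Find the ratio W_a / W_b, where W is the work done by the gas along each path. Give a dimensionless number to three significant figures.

W_a / W_b ≈ 0.714

Path (a) isothermal: W = P₁V₁ ln(V₂/V₁) → W_a/(P₁V₁) = 0.6399.
Path (b) isobaric: W = P₁(V₂ − V₁) → W_b/(P₁V₁) = 0.8963.
W_a / W_b = 0.6399 / 0.8963 = 0.7139.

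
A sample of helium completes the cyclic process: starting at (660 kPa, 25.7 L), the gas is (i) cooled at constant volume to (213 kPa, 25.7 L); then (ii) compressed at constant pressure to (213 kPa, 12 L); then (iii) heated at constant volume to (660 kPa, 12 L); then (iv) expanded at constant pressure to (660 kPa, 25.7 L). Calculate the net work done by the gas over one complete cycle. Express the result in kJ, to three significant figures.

Constant-volume legs do no work.
W(ii) = (213)(12 − 25.7) = -2918 J; W(iv) = (660)(25.7 − 12) = 9042 J.
W_net = -2918 + 9042 = 6124 J (the clockwise enclosed area).

W_net ≈ 6.12 kJ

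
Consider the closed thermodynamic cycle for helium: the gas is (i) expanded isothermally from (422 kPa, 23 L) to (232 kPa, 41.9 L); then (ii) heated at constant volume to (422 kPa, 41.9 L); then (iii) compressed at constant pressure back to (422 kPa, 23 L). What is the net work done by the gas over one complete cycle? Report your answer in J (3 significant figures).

Leg (i): W = PᵢVᵢ ln(V_f/Vᵢ) = (9706) ln(41.9/23) = 5822 J.
Leg (ii): W = 0.
Leg (iii): W = PΔV = (422)(23 − 41.9) = -7976 J.
W_net = 5822 − 7976 = -2154 J.

W_net ≈ -2150 J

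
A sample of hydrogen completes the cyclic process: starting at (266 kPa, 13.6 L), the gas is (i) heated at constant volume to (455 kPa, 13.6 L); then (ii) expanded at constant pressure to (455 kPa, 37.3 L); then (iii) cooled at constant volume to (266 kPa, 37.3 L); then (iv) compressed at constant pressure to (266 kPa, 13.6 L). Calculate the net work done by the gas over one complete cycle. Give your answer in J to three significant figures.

W_net ≈ 4480 J

Constant-volume legs do no work.
W(ii) = (455)(37.3 − 13.6) = 10783 J; W(iv) = (266)(13.6 − 37.3) = -6304 J.
W_net = 10783 − 6304 = 4479 J (the clockwise enclosed area).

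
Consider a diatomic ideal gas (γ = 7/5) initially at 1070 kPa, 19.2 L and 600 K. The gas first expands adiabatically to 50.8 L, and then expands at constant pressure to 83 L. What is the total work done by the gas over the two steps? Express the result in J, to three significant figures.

W_total ≈ 25400 J

Step 1 (adiabatic): W = (P₁V₁ − P₂V₂)/(γ−1) = (20544 − 13921)/0.4 = 16558 J.
After step 1: P = 274 kPa, V = 50.8 L, T = 406.6 K.
Step 2 (isobaric): W = PΔV = (274 kPa)(83 − 50.8 L) = 8824 J.
W_total = 16558 + 8824 = 25382 J.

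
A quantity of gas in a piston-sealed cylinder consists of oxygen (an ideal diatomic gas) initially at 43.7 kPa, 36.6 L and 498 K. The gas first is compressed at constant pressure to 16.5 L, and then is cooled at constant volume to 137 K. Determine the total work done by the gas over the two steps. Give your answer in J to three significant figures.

Step 1 (isobaric): W = PΔV = (43.7 kPa)(16.5 − 36.6 L) = -878.4 J.
Step 2 (isochoric): W = 0 (constant volume).
W_total = -878.4 + 0 = -878.4 J.

W_total ≈ -878 J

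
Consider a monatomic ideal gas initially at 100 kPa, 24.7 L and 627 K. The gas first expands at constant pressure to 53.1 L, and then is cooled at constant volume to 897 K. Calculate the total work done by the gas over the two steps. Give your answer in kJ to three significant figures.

Step 1 (isobaric): W = PΔV = (100 kPa)(53.1 − 24.7 L) = 2840 J.
Step 2 (isochoric): W = 0 (constant volume).
W_total = 2840 + 0 = 2840 J.

W_total ≈ 2.84 kJ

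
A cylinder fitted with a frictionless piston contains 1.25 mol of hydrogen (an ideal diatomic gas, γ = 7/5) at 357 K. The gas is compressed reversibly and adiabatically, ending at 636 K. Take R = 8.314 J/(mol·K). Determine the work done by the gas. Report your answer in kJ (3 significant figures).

W ≈ -7.25 kJ

Adiabatic ⇒ Q = 0, so W_by = −ΔU = nCᵥ(T₁ − T₂).
Cᵥ = 5R/2 = 20.79 J/(mol·K).
W = (1.25)(20.79)(357 − 636) = -7249 J.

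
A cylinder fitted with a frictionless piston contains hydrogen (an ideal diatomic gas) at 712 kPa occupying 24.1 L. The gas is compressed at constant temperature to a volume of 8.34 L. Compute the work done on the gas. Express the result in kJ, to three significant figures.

W ≈ 18.2 kJ

Isothermal: W = nRT ln(V₂/V₁) = P₁V₁ ln(V₂/V₁).
P₁V₁ = (712 kPa)(24.1 L) = 17159 J.
W = 17159 × ln(8.34/24.1) = 17159 × -1.061
W_by_gas = -18208 J; work on gas = −W_by = 18208 J.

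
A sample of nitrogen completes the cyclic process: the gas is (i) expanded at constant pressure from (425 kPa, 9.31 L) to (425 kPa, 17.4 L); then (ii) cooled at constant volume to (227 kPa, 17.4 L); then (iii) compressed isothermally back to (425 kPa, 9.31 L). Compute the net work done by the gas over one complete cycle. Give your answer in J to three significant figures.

W_net ≈ 968 J

Leg (i): W = PΔV = (425)(17.4 − 9.31) = 3438 J.
Leg (ii): W = 0.
Leg (iii): W = PᵢVᵢ ln(V_f/Vᵢ) = (3950) ln(9.31/17.4) = -2470 J.
W_net = 3438 − 2470 = 968.1 J.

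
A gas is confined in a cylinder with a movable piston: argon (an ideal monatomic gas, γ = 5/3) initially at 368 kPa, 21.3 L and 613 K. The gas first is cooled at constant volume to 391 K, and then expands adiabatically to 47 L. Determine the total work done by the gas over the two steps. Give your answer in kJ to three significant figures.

W_total ≈ 3.07 kJ

Step 1 (isochoric): W = 0 (constant volume).
After step 1: P = 234.7 kPa (V unchanged).
Step 2 (adiabatic): W = (P₁V₁ − P₂V₂)/(γ−1) = (5000 − 2950)/0.667 = 3075 J.
W_total = 0 + 3075 = 3075 J.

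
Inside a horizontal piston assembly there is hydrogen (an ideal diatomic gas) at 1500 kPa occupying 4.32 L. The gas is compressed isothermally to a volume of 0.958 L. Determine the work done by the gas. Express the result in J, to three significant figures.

W ≈ -9760 J

Isothermal: W = nRT ln(V₂/V₁) = P₁V₁ ln(V₂/V₁).
P₁V₁ = (1500 kPa)(4.32 L) = 6480 J.
W = 6480 × ln(0.958/4.32) = 6480 × -1.506
W_by_gas = -9760 J.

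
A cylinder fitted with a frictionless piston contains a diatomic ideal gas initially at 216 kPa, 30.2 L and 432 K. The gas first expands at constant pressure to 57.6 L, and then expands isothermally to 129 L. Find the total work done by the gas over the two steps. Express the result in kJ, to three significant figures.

Step 1 (isobaric): W = PΔV = (216 kPa)(57.6 − 30.2 L) = 5918 J.
After step 1: P = 216 kPa, V = 57.6 L, T = 823.9 K.
Step 2 (isothermal): W = P₁V₁ ln(V₂/V₁) = (12442) ln(129/57.6) = 10032 J.
W_total = 5918 + 10032 = 15950 J.

W_total ≈ 15.9 kJ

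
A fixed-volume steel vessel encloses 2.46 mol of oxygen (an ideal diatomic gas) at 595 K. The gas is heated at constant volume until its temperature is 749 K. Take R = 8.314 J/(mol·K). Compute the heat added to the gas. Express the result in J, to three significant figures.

Q ≈ 7870 J

Constant volume ⇒ W = 0, so Q = ΔU = nCᵥΔT with Cᵥ = 5R/2 = 20.79 J/(mol·K).
ΔU = (2.46)(20.79)(749 − 595) = 7874 J.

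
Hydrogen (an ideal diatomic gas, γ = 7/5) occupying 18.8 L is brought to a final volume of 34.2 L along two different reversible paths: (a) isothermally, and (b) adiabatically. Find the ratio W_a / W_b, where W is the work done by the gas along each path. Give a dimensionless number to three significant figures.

Path (a) isothermal: W = P₁V₁ ln(V₂/V₁) → W_a/(P₁V₁) = 0.5984.
Path (b) adiabatic: W = P₁V₁(1 − (V₁/V₂)^(γ−1))/(γ−1) → W_b/(P₁V₁) = 0.5321.
W_a / W_b = 0.5984 / 0.5321 = 1.124.

W_a / W_b ≈ 1.12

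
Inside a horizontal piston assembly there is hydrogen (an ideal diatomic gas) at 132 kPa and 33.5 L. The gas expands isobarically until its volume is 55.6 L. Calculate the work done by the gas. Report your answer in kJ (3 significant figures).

W ≈ 2.92 kJ

Isobaric: W = P ΔV.
W = (132 kPa)(55.6 − 33.5 L) = (132)(22.1) = 2917 J.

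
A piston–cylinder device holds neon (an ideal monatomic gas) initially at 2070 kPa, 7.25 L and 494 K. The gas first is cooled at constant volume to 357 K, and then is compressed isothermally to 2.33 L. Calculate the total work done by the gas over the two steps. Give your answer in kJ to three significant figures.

Step 1 (isochoric): W = 0 (constant volume).
After step 1: P = 1496 kPa (V unchanged).
Step 2 (isothermal): W = P₁V₁ ln(V₂/V₁) = (10846) ln(2.33/7.25) = -12311 J.
W_total = 0 − 12311 = -12311 J.

W_total ≈ -12.3 kJ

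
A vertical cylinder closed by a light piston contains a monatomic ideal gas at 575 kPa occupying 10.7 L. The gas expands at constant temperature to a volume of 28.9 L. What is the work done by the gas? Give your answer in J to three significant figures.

Isothermal: W = nRT ln(V₂/V₁) = P₁V₁ ln(V₂/V₁).
P₁V₁ = (575 kPa)(10.7 L) = 6152 J.
W = 6152 × ln(28.9/10.7) = 6152 × 0.9936
W_by_gas = 6113 J.

W ≈ 6110 J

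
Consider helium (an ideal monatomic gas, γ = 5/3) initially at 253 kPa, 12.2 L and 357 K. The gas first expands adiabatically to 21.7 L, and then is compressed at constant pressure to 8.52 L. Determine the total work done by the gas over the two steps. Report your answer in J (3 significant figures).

W_total ≈ 199 J

Step 1 (adiabatic): W = (P₁V₁ − P₂V₂)/(γ−1) = (3087 − 2103)/0.667 = 1476 J.
After step 1: P = 96.89 kPa, V = 21.7 L, T = 243.2 K.
Step 2 (isobaric): W = PΔV = (96.89 kPa)(8.52 − 21.7 L) = -1277 J.
W_total = 1476 − 1277 = 199 J.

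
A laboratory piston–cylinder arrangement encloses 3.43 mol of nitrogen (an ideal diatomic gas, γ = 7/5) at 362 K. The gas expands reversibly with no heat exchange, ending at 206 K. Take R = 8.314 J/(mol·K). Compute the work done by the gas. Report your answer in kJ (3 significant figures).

W ≈ 11.1 kJ

Adiabatic ⇒ Q = 0, so W_by = −ΔU = nCᵥ(T₁ − T₂).
Cᵥ = 5R/2 = 20.79 J/(mol·K).
W = (3.43)(20.79)(362 − 206) = 11122 J.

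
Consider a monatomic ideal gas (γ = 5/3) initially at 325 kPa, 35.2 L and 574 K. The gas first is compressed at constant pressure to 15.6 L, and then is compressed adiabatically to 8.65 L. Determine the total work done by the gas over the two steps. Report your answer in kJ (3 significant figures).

W_total ≈ -10.0 kJ

Step 1 (isobaric): W = PΔV = (325 kPa)(15.6 − 35.2 L) = -6370 J.
After step 1: P = 325 kPa, V = 15.6 L, T = 254.4 K.
Step 2 (adiabatic): W = (P₁V₁ − P₂V₂)/(γ−1) = (5070 − 7512)/0.667 = -3663 J.
W_total = -6370 − 3663 = -10033 J.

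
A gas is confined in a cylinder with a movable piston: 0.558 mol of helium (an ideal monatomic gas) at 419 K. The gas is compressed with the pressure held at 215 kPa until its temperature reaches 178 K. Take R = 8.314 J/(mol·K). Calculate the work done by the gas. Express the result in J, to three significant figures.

W ≈ -1120 J

Isobaric: W = P ΔV = nR ΔT.
W = (0.558)(8.314)(178 − 419) = -1118 J.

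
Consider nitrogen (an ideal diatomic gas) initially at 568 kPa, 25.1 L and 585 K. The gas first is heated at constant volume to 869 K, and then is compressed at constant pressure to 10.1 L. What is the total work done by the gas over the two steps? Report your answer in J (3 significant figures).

W_total ≈ -12700 J

Step 1 (isochoric): W = 0 (constant volume).
After step 1: P = 843.7 kPa (V unchanged).
Step 2 (isobaric): W = PΔV = (843.7 kPa)(10.1 − 25.1 L) = -12656 J.
W_total = 0 − 12656 = -12656 J.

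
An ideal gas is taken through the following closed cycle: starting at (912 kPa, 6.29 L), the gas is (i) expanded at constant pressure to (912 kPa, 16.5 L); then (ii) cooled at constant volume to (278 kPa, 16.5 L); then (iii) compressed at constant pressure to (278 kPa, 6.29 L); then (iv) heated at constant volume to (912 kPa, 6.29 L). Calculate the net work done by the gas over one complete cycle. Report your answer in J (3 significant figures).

Constant-volume legs do no work.
W(i) = (912)(16.5 − 6.29) = 9312 J; W(iii) = (278)(6.29 − 16.5) = -2838 J.
W_net = 9312 − 2838 = 6473 J (the clockwise enclosed area).

W_net ≈ 6470 J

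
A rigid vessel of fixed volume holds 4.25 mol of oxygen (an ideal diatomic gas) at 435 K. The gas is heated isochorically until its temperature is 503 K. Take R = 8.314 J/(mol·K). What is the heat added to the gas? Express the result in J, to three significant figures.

Q ≈ 6010 J

Constant volume ⇒ W = 0, so Q = ΔU = nCᵥΔT with Cᵥ = 5R/2 = 20.79 J/(mol·K).
ΔU = (4.25)(20.79)(503 − 435) = 6007 J.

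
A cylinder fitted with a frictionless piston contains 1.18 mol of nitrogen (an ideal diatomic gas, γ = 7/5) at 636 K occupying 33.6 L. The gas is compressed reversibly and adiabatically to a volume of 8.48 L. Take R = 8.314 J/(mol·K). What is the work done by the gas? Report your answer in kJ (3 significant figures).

Adiabatic: TV^(γ−1) = const with γ = 7/5.
T₂ = T₁ (V₁/V₂)^(γ−1) = 636 × (33.6/8.48)^0.4 = 636 × 1.735 = 1103 K.
W_by = nCᵥ(T₁ − T₂) = (1.18)(20.79)(636 − 1103) = -11457 J.

W ≈ -11.5 kJ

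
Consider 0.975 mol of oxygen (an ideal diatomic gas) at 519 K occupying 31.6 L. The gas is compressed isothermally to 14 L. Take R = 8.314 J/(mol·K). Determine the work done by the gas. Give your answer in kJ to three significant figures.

Isothermal: W = nRT ln(V₂/V₁).
W = (0.975)(8.314)(519) × ln(14/31.6)
  = 4207 × -0.8141
W_by_gas = -3425 J.

W ≈ -3.42 kJ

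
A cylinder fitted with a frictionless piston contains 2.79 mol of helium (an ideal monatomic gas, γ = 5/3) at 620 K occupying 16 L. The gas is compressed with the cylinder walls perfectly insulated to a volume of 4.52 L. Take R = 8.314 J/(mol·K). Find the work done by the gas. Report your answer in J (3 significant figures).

W ≈ -28500 J

Adiabatic: TV^(γ−1) = const with γ = 5/3.
T₂ = T₁ (V₁/V₂)^(γ−1) = 620 × (16/4.52)^0.667 = 620 × 2.323 = 1440 K.
W_by = nCᵥ(T₁ − T₂) = (2.79)(12.47)(620 − 1440) = -28533 J.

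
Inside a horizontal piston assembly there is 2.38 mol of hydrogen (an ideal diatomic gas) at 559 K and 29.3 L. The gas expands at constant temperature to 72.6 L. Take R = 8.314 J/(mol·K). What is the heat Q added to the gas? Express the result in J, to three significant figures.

Isothermal ⇒ ΔU = 0, so Q = W = nRT ln(V₂/V₁).
Q = (2.38)(8.314)(559) ln(72.6/29.3) = 11061 × 0.9074 = 10037 J.

Q ≈ 10000 J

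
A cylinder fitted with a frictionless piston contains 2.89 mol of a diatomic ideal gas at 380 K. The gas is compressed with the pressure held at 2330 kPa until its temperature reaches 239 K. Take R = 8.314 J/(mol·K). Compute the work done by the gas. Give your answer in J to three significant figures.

W ≈ -3390 J

Isobaric: W = P ΔV = nR ΔT.
W = (2.89)(8.314)(239 − 380) = -3388 J.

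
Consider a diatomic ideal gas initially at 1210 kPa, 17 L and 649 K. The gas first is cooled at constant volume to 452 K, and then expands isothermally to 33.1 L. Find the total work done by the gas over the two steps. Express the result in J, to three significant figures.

W_total ≈ 9550 J

Step 1 (isochoric): W = 0 (constant volume).
After step 1: P = 842.7 kPa (V unchanged).
Step 2 (isothermal): W = P₁V₁ ln(V₂/V₁) = (14326) ln(33.1/17) = 9546 J.
W_total = 0 + 9546 = 9546 J.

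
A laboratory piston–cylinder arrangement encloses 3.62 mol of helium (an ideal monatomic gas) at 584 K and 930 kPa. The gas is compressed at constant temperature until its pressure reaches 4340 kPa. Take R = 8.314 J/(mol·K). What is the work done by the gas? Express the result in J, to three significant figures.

Isothermal process: W = nRT ln(V₂/V₁) = nRT ln(P₁/P₂).
W = (3.62)(8.314)(584) × ln(930/4340)
  = 17576 × ln(0.2143) = 17576 × -1.54
W_by_gas = -27076 J.

W ≈ -27100 J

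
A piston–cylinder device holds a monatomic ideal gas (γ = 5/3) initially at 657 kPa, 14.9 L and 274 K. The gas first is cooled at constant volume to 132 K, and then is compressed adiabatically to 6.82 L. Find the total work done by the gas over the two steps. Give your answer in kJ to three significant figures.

W_total ≈ -4.84 kJ

Step 1 (isochoric): W = 0 (constant volume).
After step 1: P = 316.5 kPa (V unchanged).
Step 2 (adiabatic): W = (P₁V₁ − P₂V₂)/(γ−1) = (4716 − 7940)/0.667 = -4837 J.
W_total = 0 − 4837 = -4837 J.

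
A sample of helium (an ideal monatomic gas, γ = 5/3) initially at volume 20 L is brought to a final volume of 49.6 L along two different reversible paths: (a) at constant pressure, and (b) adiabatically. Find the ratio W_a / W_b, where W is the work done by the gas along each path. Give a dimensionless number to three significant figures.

Path (a) isobaric: W = P₁(V₂ − V₁) → W_a/(P₁V₁) = 1.48.
Path (b) adiabatic: W = P₁V₁(1 − (V₁/V₂)^(γ−1))/(γ−1) → W_b/(P₁V₁) = 0.6813.
W_a / W_b = 1.48 / 0.6813 = 2.172.

W_a / W_b ≈ 2.17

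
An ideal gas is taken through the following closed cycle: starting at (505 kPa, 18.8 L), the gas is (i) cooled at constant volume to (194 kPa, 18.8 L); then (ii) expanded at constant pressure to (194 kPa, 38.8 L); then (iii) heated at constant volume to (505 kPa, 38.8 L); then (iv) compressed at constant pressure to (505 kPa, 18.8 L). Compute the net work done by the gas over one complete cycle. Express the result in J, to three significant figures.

Constant-volume legs do no work.
W(ii) = (194)(38.8 − 18.8) = 3880 J; W(iv) = (505)(18.8 − 38.8) = -10100 J.
W_net = 3880 − 10100 = -6220 J (the counter-clockwise enclosed area).

W_net ≈ -6220 J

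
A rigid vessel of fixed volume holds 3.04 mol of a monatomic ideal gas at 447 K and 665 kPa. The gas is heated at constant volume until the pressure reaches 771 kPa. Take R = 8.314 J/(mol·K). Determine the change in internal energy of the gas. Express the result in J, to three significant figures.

Constant volume ⇒ W = 0, so Q = ΔU = nCᵥΔT with Cᵥ = 3R/2 = 12.47 J/(mol·K).
At constant V, T₂/T₁ = P₂/P₁ ⇒ ΔT = T₁(P₂/P₁ − 1) = 447·(771/665 − 1) = 71.25 K.
ΔU = (3.04)(12.47)(71.25) = 2701 J.

ΔU ≈ 2700 J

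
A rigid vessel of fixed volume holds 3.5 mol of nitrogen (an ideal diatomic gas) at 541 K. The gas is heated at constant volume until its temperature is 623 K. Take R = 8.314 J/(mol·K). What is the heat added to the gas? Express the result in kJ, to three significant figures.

Q ≈ 5.97 kJ

Constant volume ⇒ W = 0, so Q = ΔU = nCᵥΔT with Cᵥ = 5R/2 = 20.79 J/(mol·K).
ΔU = (3.5)(20.79)(623 − 541) = 5965 J.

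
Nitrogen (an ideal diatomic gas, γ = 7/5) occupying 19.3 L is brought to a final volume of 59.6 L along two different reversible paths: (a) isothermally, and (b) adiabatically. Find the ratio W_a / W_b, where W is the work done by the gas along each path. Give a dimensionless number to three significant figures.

W_a / W_b ≈ 1.24

Path (a) isothermal: W = P₁V₁ ln(V₂/V₁) → W_a/(P₁V₁) = 1.128.
Path (b) adiabatic: W = P₁V₁(1 − (V₁/V₂)^(γ−1))/(γ−1) → W_b/(P₁V₁) = 0.9076.
W_a / W_b = 1.128 / 0.9076 = 1.242.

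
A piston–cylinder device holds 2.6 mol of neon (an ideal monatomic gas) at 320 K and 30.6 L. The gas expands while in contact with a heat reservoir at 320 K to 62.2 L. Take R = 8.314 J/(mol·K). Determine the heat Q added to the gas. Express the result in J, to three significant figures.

Isothermal ⇒ ΔU = 0, so Q = W = nRT ln(V₂/V₁).
Q = (2.6)(8.314)(320) ln(62.2/30.6) = 6917 × 0.7094 = 4907 J.

Q ≈ 4910 J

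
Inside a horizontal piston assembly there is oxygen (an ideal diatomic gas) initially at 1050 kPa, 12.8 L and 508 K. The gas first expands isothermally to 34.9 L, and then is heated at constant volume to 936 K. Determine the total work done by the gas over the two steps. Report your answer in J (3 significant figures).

Step 1 (isothermal): W = P₁V₁ ln(V₂/V₁) = (13440) ln(34.9/12.8) = 13481 J.
Step 2 (isochoric): W = 0 (constant volume).
W_total = 13481 + 0 = 13481 J.

W_total ≈ 13500 J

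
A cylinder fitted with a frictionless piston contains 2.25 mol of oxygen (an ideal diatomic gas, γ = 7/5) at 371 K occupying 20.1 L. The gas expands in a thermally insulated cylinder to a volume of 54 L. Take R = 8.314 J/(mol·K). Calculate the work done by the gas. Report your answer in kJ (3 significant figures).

Adiabatic: TV^(γ−1) = const with γ = 7/5.
T₂ = T₁ (V₁/V₂)^(γ−1) = 371 × (20.1/54)^0.4 = 371 × 0.6735 = 249.9 K.
W_by = nCᵥ(T₁ − T₂) = (2.25)(20.79)(371 − 249.9) = 5665 J.

W ≈ 5.67 kJ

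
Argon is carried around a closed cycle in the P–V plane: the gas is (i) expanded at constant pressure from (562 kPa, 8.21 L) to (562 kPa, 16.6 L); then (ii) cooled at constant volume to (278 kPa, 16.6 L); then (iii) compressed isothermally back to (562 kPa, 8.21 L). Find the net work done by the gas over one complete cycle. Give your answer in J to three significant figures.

W_net ≈ 1470 J

Leg (i): W = PΔV = (562)(16.6 − 8.21) = 4715 J.
Leg (ii): W = 0.
Leg (iii): W = PᵢVᵢ ln(V_f/Vᵢ) = (4615) ln(8.21/16.6) = -3249 J.
W_net = 4715 − 3249 = 1466 J.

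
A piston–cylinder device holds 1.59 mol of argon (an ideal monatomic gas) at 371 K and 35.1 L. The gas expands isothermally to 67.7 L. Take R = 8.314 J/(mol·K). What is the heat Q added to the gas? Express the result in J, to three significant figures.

Isothermal ⇒ ΔU = 0, so Q = W = nRT ln(V₂/V₁).
Q = (1.59)(8.314)(371) ln(67.7/35.1) = 4904 × 0.6569 = 3222 J.

Q ≈ 3220 J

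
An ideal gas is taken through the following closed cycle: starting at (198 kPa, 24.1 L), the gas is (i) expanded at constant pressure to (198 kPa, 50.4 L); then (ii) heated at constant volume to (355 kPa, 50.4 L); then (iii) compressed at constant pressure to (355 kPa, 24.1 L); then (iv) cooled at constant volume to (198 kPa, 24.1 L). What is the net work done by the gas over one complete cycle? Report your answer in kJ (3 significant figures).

W_net ≈ -4.13 kJ

Constant-volume legs do no work.
W(i) = (198)(50.4 − 24.1) = 5207 J; W(iii) = (355)(24.1 − 50.4) = -9336 J.
W_net = 5207 − 9336 = -4129 J (the counter-clockwise enclosed area).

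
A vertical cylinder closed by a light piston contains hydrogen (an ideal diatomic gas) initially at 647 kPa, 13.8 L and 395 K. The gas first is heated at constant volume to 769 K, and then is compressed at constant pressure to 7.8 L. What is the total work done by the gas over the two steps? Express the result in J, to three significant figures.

Step 1 (isochoric): W = 0 (constant volume).
After step 1: P = 1260 kPa (V unchanged).
Step 2 (isobaric): W = PΔV = (1260 kPa)(7.8 − 13.8 L) = -7558 J.
W_total = 0 − 7558 = -7558 J.

W_total ≈ -7560 J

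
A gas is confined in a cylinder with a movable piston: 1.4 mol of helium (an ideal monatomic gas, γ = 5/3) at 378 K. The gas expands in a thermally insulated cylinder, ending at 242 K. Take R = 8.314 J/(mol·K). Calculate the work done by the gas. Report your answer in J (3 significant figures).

Adiabatic ⇒ Q = 0, so W_by = −ΔU = nCᵥ(T₁ − T₂).
Cᵥ = 3R/2 = 12.47 J/(mol·K).
W = (1.4)(12.47)(378 − 242) = 2374 J.

W ≈ 2370 J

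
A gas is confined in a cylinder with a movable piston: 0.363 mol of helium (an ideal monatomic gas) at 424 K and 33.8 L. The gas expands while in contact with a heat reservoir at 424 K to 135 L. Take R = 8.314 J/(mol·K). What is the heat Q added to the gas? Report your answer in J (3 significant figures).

Isothermal ⇒ ΔU = 0, so Q = W = nRT ln(V₂/V₁).
Q = (0.363)(8.314)(424) ln(135/33.8) = 1280 × 1.385 = 1772 J.

Q ≈ 1770 J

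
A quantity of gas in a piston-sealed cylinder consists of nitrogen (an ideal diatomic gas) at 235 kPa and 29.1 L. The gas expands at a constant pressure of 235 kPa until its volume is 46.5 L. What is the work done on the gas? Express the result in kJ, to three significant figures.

Isobaric: W = P ΔV.
W = (235 kPa)(46.5 − 29.1 L) = (235)(17.4) = 4089 J.
Work on gas = −W_by = -4089 J.

W ≈ -4.09 kJ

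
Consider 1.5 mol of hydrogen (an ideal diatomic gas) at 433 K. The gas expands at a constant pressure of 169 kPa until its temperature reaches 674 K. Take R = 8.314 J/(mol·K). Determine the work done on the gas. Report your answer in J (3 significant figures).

W ≈ -3010 J

Isobaric: W = P ΔV = nR ΔT.
W = (1.5)(8.314)(674 − 433) = 3006 J.
Work on gas = −W_by = -3006 J.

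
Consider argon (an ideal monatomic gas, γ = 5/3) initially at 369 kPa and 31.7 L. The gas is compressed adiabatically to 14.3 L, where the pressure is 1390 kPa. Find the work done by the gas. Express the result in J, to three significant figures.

Adiabatic: W = (P₁V₁ − P₂V₂)/(γ − 1) with γ = 5/3.
P₁V₁ = 11697 J, P₂V₂ = 19877 J.
W = (11697 − 19877) / 0.6667 = -12270 J.

W ≈ -12300 J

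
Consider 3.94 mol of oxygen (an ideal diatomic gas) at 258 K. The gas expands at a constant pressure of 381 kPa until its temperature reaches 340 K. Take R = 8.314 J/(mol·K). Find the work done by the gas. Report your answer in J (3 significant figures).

W ≈ 2690 J

Isobaric: W = P ΔV = nR ΔT.
W = (3.94)(8.314)(340 − 258) = 2686 J.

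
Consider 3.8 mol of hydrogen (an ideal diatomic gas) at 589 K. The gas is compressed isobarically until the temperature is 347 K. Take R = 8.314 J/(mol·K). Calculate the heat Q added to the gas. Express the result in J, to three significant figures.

Isobaric: W = nRΔT = (3.8)(8.314)(-242) = -7646 J.
ΔU = nCᵥΔT with Cᵥ = 5R/2: ΔU = (3.8)(20.79)(-242) = -19114 J.
Q = ΔU + W = -19114 − 7646 = -26759 J.

Q ≈ -26800 J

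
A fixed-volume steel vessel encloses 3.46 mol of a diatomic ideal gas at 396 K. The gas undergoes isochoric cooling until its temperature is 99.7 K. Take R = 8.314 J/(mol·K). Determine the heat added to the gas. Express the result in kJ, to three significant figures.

Constant volume ⇒ W = 0, so Q = ΔU = nCᵥΔT with Cᵥ = 5R/2 = 20.79 J/(mol·K).
ΔU = (3.46)(20.79)(99.7 − 396) = -21309 J.

Q ≈ -21.3 kJ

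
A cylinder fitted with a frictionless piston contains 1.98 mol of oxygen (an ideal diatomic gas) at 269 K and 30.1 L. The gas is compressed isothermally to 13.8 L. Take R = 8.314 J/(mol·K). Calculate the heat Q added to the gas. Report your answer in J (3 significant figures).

Q ≈ -3450 J

Isothermal ⇒ ΔU = 0, so Q = W = nRT ln(V₂/V₁).
Q = (1.98)(8.314)(269) ln(13.8/30.1) = 4428 × -0.7799 = -3453 J.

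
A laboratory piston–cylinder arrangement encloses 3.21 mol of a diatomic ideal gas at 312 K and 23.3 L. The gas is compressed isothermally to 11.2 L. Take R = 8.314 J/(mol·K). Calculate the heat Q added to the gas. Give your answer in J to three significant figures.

Q ≈ -6100 J

Isothermal ⇒ ΔU = 0, so Q = W = nRT ln(V₂/V₁).
Q = (3.21)(8.314)(312) ln(11.2/23.3) = 8327 × -0.7325 = -6100 J.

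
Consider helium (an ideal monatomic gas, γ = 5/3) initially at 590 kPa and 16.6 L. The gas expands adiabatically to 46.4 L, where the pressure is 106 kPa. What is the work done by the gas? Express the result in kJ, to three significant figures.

W ≈ 7.31 kJ

Adiabatic: W = (P₁V₁ − P₂V₂)/(γ − 1) with γ = 5/3.
P₁V₁ = 9794 J, P₂V₂ = 4918 J.
W = (9794 − 4918) / 0.6667 = 7313 J.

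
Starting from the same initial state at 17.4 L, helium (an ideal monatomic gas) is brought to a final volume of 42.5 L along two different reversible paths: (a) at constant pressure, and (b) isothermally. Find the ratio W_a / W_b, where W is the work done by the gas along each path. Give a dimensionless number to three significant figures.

Path (a) isobaric: W = P₁(V₂ − V₁) → W_a/(P₁V₁) = 1.443.
Path (b) isothermal: W = P₁V₁ ln(V₂/V₁) → W_b/(P₁V₁) = 0.893.
W_a / W_b = 1.443 / 0.893 = 1.615.

W_a / W_b ≈ 1.62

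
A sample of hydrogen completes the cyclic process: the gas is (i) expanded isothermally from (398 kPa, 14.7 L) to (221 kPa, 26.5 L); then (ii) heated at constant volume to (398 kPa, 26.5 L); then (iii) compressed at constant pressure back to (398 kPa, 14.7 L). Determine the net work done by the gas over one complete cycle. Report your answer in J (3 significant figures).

W_net ≈ -1250 J

Leg (i): W = PᵢVᵢ ln(V_f/Vᵢ) = (5851) ln(26.5/14.7) = 3448 J.
Leg (ii): W = 0.
Leg (iii): W = PΔV = (398)(14.7 − 26.5) = -4696 J.
W_net = 3448 − 4696 = -1249 J.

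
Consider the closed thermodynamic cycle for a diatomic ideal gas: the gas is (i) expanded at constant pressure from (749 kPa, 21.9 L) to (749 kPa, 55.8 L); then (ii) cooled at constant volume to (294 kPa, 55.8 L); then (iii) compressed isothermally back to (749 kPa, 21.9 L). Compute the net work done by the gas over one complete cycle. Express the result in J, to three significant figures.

Leg (i): W = PΔV = (749)(55.8 − 21.9) = 25391 J.
Leg (ii): W = 0.
Leg (iii): W = PᵢVᵢ ln(V_f/Vᵢ) = (16405) ln(21.9/55.8) = -15344 J.
W_net = 25391 − 15344 = 10048 J.

W_net ≈ 10000 J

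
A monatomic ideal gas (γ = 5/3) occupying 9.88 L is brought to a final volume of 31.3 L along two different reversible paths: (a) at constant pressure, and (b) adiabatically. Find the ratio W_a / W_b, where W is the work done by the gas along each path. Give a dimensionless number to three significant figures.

W_a / W_b ≈ 2.69

Path (a) isobaric: W = P₁(V₂ − V₁) → W_a/(P₁V₁) = 2.168.
Path (b) adiabatic: W = P₁V₁(1 − (V₁/V₂)^(γ−1))/(γ−1) → W_b/(P₁V₁) = 0.8046.
W_a / W_b = 2.168 / 0.8046 = 2.695.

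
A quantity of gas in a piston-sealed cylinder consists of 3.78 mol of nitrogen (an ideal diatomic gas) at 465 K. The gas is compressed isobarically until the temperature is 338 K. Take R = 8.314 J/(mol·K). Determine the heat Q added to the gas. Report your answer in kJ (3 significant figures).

Isobaric: W = nRΔT = (3.78)(8.314)(-127) = -3991 J.
ΔU = nCᵥΔT with Cᵥ = 5R/2: ΔU = (3.78)(20.79)(-127) = -9978 J.
Q = ΔU + W = -9978 − 3991 = -13969 J.

Q ≈ -14.0 kJ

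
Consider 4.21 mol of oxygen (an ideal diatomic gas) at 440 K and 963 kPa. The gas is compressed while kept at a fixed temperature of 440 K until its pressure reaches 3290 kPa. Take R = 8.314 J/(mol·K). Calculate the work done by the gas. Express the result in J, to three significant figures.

W ≈ -18900 J

Isothermal process: W = nRT ln(V₂/V₁) = nRT ln(P₁/P₂).
W = (4.21)(8.314)(440) × ln(963/3290)
  = 15401 × ln(0.2927) = 15401 × -1.229
W_by_gas = -18921 J.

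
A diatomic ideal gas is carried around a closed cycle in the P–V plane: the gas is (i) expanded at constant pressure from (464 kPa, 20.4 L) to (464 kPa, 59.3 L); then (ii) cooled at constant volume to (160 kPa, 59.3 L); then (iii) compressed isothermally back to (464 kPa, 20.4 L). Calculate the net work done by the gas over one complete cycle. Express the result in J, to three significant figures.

Leg (i): W = PΔV = (464)(59.3 − 20.4) = 18050 J.
Leg (ii): W = 0.
Leg (iii): W = PᵢVᵢ ln(V_f/Vᵢ) = (9488) ln(20.4/59.3) = -10124 J.
W_net = 18050 − 10124 = 7925 J.

W_net ≈ 7930 J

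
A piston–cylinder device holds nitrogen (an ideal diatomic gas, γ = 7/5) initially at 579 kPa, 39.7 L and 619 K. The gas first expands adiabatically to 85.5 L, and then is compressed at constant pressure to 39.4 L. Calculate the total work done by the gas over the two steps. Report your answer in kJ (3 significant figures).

Step 1 (adiabatic): W = (P₁V₁ − P₂V₂)/(γ−1) = (22986 − 16912)/0.4 = 15185 J.
After step 1: P = 197.8 kPa, V = 85.5 L, T = 455.4 K.
Step 2 (isobaric): W = PΔV = (197.8 kPa)(39.4 − 85.5 L) = -9119 J.
W_total = 15185 − 9119 = 6067 J.

W_total ≈ 6.07 kJ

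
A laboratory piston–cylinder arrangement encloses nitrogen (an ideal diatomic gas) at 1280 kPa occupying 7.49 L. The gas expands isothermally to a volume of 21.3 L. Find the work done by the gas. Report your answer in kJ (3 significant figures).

Isothermal: W = nRT ln(V₂/V₁) = P₁V₁ ln(V₂/V₁).
P₁V₁ = (1280 kPa)(7.49 L) = 9587 J.
W = 9587 × ln(21.3/7.49) = 9587 × 1.045
W_by_gas = 10020 J.

W ≈ 10.0 kJ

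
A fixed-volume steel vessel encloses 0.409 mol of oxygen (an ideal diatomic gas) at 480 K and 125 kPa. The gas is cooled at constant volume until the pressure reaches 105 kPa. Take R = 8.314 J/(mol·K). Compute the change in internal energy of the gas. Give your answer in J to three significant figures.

Constant volume ⇒ W = 0, so Q = ΔU = nCᵥΔT with Cᵥ = 5R/2 = 20.79 J/(mol·K).
At constant V, T₂/T₁ = P₂/P₁ ⇒ ΔT = T₁(P₂/P₁ − 1) = 480·(105/125 − 1) = -76.8 K.
ΔU = (0.409)(20.79)(-76.8) = -652.9 J.

ΔU ≈ -653 J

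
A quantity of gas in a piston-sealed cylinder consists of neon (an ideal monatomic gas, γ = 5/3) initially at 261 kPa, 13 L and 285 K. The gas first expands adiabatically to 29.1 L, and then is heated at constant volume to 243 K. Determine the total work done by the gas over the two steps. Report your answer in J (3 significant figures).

Step 1 (adiabatic): W = (P₁V₁ − P₂V₂)/(γ−1) = (3393 − 1983)/0.667 = 2115 J.
Step 2 (isochoric): W = 0 (constant volume).
W_total = 2115 + 0 = 2115 J.

W_total ≈ 2120 J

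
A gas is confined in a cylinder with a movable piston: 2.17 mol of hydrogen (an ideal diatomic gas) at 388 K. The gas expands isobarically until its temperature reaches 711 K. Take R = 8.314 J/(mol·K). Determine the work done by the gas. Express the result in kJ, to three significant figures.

Isobaric: W = P ΔV = nR ΔT.
W = (2.17)(8.314)(711 − 388) = 5827 J.

W ≈ 5.83 kJ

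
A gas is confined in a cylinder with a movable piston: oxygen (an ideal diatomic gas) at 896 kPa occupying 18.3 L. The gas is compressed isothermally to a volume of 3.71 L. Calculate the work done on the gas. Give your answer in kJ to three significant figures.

Isothermal: W = nRT ln(V₂/V₁) = P₁V₁ ln(V₂/V₁).
P₁V₁ = (896 kPa)(18.3 L) = 16397 J.
W = 16397 × ln(3.71/18.3) = 16397 × -1.596
W_by_gas = -26167 J; work on gas = −W_by = 26167 J.

W ≈ 26.2 kJ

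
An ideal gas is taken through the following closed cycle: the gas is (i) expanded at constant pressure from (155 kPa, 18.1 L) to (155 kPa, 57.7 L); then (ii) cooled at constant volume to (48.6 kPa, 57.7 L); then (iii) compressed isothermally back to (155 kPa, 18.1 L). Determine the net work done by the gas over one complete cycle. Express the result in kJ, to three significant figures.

W_net ≈ 2.89 kJ

Leg (i): W = PΔV = (155)(57.7 − 18.1) = 6138 J.
Leg (ii): W = 0.
Leg (iii): W = PᵢVᵢ ln(V_f/Vᵢ) = (2804) ln(18.1/57.7) = -3251 J.
W_net = 6138 − 3251 = 2887 J.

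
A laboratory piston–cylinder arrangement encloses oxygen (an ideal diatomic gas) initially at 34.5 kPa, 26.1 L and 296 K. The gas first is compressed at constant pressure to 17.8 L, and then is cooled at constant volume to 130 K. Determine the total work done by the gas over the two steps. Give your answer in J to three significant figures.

W_total ≈ -286 J

Step 1 (isobaric): W = PΔV = (34.5 kPa)(17.8 − 26.1 L) = -286.4 J.
Step 2 (isochoric): W = 0 (constant volume).
W_total = -286.4 + 0 = -286.4 J.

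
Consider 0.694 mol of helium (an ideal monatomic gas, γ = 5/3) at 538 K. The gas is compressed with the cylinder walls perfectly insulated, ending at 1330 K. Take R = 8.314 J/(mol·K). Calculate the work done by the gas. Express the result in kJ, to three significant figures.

W ≈ -6.85 kJ

Adiabatic ⇒ Q = 0, so W_by = −ΔU = nCᵥ(T₁ − T₂).
Cᵥ = 3R/2 = 12.47 J/(mol·K).
W = (0.694)(12.47)(538 − 1330) = -6855 J.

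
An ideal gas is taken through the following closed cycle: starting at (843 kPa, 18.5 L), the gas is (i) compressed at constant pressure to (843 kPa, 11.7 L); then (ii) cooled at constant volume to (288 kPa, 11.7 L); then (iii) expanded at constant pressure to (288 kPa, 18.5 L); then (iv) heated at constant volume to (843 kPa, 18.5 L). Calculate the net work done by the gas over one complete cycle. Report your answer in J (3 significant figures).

W_net ≈ -3770 J

Constant-volume legs do no work.
W(i) = (843)(11.7 − 18.5) = -5732 J; W(iii) = (288)(18.5 − 11.7) = 1958 J.
W_net = -5732 + 1958 = -3774 J (the counter-clockwise enclosed area).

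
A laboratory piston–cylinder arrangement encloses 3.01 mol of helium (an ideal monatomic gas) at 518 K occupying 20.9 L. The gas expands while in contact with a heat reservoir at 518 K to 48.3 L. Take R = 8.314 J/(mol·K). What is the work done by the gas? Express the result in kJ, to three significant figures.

W ≈ 10.9 kJ

Isothermal: W = nRT ln(V₂/V₁).
W = (3.01)(8.314)(518) × ln(48.3/20.9)
  = 12963 × 0.8377
W_by_gas = 10859 J.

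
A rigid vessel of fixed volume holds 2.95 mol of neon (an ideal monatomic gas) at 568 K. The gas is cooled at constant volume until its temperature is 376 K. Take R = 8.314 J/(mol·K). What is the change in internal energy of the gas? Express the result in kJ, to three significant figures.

Constant volume ⇒ W = 0, so Q = ΔU = nCᵥΔT with Cᵥ = 3R/2 = 12.47 J/(mol·K).
ΔU = (2.95)(12.47)(376 − 568) = -7064 J.

ΔU ≈ -7.06 kJ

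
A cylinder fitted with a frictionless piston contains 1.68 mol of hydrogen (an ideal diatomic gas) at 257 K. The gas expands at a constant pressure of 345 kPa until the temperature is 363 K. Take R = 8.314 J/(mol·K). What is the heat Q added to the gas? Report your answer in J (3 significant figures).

Q ≈ 5180 J

Isobaric: W = nRΔT = (1.68)(8.314)(106) = 1481 J.
ΔU = nCᵥΔT with Cᵥ = 5R/2: ΔU = (1.68)(20.79)(106) = 3701 J.
Q = ΔU + W = 3701 + 1481 = 5182 J.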